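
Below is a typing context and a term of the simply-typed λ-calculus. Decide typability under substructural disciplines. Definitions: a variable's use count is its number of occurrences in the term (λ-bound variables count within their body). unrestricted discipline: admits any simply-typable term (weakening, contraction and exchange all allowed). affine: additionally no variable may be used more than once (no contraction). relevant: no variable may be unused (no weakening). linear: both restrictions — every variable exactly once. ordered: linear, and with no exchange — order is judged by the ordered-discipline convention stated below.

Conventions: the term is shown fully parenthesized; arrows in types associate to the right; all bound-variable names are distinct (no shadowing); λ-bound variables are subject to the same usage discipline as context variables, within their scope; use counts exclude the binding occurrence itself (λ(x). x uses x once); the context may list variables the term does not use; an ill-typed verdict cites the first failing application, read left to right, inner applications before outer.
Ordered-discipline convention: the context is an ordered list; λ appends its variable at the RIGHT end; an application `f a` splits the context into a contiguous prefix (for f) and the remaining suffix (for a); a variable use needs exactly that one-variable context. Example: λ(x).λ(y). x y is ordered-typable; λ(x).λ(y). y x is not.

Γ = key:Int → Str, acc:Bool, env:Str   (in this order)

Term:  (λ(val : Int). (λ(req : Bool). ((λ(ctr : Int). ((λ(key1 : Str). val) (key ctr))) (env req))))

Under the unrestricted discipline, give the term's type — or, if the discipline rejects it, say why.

not well-typed under unrestricted — the type mismatch rejects it
use counts: key: 1×, acc: 0×, env: 1×, val [bound]: 1×, req [bound]: 1×, ctr [bound]: 1×, key1 [bound]: 0×
use order (left to right): val, key, ctr, env, req
typing: ill-typed: non-function type Str applied to an argument
across the five disciplines: ordered ✗, linear ✗, affine ✗, relevant ✗, unrestricted ✗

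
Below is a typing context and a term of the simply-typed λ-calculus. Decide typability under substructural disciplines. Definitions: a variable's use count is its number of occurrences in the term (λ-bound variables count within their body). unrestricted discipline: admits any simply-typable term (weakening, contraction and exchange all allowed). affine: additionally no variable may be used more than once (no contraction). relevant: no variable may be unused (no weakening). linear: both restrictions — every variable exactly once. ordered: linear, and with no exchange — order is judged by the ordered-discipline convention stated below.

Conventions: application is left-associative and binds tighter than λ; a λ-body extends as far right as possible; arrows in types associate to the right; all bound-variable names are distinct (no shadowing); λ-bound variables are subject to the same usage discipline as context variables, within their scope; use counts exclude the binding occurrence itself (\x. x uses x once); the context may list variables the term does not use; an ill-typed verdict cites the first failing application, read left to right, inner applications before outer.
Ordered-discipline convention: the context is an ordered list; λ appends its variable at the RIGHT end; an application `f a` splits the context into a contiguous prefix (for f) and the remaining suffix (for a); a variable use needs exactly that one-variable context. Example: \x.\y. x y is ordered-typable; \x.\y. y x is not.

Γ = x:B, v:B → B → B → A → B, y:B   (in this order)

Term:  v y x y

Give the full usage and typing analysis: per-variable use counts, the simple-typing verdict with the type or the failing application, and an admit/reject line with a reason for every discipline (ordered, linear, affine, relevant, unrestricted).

variable uses: x ×1; v ×1; y ×2
uses in reading order: v, y, x, y
typing: well-typed at A → B
ordered: ✗ — repeated use of y ×2
linear: ✗ — repeated use of y ×2
affine: ✗ — repeated use of y ×2
relevant: ✓ — every one of x, v, y appears
unrestricted: ✓ — well-typed at A → B; no restrictions here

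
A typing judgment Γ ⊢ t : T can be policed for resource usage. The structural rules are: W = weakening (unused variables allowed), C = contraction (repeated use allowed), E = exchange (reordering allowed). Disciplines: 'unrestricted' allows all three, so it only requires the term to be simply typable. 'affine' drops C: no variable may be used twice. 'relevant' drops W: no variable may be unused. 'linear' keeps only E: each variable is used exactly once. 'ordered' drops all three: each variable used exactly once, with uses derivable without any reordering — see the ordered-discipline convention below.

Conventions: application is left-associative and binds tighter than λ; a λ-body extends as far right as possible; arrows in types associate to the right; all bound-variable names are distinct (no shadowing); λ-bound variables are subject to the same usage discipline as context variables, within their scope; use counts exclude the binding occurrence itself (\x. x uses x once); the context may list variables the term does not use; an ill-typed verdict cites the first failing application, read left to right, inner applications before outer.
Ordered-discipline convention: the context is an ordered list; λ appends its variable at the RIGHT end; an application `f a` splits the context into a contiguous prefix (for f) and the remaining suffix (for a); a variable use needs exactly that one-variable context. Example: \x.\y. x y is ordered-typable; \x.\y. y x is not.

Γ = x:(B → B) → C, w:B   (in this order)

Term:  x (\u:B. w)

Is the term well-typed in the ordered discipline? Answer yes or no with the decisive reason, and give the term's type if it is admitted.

no — unused: u — weakening required
use counts: x=1; w=1; u [bound]=0
use order (left to right): x, w
typing: well-typed — term : C
across the five disciplines: ordered ✗ · linear ✗ · affine ✓ · relevant ✗ · unrestricted ✓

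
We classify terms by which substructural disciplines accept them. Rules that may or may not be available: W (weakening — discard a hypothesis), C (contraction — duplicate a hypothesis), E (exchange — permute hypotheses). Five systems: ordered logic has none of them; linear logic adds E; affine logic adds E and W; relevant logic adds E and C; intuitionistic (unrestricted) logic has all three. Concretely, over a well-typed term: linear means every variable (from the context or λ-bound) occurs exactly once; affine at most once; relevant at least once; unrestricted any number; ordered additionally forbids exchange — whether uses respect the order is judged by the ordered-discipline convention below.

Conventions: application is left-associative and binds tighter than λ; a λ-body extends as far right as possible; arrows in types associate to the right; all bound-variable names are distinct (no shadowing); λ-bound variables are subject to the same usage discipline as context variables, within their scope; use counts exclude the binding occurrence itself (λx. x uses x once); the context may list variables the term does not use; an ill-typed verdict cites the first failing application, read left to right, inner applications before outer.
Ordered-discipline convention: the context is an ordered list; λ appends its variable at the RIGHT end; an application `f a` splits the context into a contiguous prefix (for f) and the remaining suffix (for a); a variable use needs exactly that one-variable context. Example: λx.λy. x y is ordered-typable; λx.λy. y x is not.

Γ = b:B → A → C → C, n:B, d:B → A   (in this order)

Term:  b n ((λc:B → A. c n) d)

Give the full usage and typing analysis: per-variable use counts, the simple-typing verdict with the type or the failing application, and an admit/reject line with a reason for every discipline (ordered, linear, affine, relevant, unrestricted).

counts: b=1; n=2; d=1; c (λ-bound)=1
order of uses: b, n, c, n, d
typing: ✓ — C → C
ordered: ✗, repeated use of n ×2
linear: ✗, repeated use of n ×2
affine: ✗, repeated use of n ×2
relevant: ✓, every one of b, n, d, c appears
unrestricted: ✓, simply typable at C → C; W, C, E all held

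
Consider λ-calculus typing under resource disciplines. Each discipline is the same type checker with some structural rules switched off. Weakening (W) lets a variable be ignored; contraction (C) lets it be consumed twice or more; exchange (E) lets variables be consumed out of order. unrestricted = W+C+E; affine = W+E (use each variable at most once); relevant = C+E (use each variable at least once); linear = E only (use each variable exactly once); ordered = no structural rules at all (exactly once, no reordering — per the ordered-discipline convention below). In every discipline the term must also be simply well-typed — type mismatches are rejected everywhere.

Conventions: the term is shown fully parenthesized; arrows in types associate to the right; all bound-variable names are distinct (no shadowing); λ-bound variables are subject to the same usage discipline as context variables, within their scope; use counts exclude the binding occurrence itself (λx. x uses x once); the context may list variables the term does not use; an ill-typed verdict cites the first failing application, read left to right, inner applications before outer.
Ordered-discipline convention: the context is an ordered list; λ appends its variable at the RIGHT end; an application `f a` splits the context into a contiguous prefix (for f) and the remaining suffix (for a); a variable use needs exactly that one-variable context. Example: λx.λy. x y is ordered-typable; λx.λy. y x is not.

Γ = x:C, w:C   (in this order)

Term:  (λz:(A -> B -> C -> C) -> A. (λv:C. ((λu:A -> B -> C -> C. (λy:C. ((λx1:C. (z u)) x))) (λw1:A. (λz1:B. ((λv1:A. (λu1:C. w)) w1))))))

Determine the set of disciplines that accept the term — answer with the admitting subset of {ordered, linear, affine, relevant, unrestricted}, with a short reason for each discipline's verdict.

admitting disciplines: affine, unrestricted
counts: x: 1×; w: 1×; z [bound]: 1×; v [bound]: 0×; u [bound]: 1×; y [bound]: 0×; x1 [bound]: 0×; w1 [bound]: 1×; z1 [bound]: 0×; v1 [bound]: 0×; u1 [bound]: 0×
uses in reading order: z, u, x, w, w1
typing: well-typed — term : ((A -> B -> C -> C) -> A) -> C -> C -> A
ordered: ✗ — needs weakening: v, y, x1, z1, v1, u1 unused
linear: ✗ — needs weakening: v, y, x1, z1, v1, u1 unused
affine: ✓ — none of x, w, z, v, u, y, x1, w1, z1, v1, u1 used more than once
relevant: ✗ — needs weakening: v, y, x1, z1, v1, u1 unused
unrestricted: ✓ — simply typable at ((A -> B -> C -> C) -> A) -> C -> C -> A; W, C, E all held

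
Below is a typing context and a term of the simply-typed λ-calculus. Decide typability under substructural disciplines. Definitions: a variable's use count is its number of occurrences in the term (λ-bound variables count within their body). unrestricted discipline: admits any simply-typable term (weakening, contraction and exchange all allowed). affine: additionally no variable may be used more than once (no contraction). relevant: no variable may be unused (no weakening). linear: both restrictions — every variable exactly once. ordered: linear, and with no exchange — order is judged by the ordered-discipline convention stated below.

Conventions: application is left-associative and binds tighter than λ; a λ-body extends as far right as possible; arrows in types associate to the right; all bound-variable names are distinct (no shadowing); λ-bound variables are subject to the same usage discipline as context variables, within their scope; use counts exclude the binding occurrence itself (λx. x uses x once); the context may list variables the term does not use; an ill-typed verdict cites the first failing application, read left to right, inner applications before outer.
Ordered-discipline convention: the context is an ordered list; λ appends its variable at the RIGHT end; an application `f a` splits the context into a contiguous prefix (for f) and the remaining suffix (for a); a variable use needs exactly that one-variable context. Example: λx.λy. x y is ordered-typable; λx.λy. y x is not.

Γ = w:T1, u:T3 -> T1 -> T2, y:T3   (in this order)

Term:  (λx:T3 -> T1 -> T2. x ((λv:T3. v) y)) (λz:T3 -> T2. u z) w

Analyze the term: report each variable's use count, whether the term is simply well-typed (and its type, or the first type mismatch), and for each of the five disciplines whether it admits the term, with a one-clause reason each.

use counts: w: 1×; u: 1×; y: 1×; x (λ-bound): 1×; v (λ-bound): 1×; z (λ-bound): 1×
use order (left to right): x, v, y, u, z, w
typing: ill-typed: argument of type T3 -> T2 where T3 is required
ordered: ✗, the type mismatch rejects it
linear: ✗, not simply typable
affine: ✗, fails simple typing
relevant: ✗, a type mismatch blocks all five
unrestricted: ✗, the type mismatch rejects it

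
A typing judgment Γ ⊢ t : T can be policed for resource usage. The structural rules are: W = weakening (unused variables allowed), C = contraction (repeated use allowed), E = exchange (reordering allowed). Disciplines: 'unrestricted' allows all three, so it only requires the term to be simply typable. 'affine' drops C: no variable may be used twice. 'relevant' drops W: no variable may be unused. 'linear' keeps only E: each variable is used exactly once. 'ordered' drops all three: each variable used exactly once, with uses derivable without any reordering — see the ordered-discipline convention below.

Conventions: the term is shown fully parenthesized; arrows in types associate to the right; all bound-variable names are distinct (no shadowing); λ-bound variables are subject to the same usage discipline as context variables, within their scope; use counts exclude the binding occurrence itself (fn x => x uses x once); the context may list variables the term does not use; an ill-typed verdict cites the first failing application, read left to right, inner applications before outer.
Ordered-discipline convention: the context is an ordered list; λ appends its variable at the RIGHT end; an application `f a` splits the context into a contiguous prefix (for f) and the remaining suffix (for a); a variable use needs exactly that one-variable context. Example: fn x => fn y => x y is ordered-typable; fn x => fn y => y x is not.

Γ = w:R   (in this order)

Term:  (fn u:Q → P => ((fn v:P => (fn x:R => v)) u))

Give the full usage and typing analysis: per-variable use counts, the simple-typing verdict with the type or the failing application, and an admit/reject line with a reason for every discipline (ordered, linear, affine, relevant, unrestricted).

variable uses: w: 0×; u (λ-bound): 1×; v (λ-bound): 1×; x (λ-bound): 0×
uses in reading order: v, u
typing: ill-typed: an argument Q → P mismatches the expected P
ordered: ✗, a type mismatch blocks all five
linear: ✗, the type mismatch rejects it
affine: ✗, not simply typable
relevant: ✗, fails simple typing
unrestricted: ✗, a type mismatch blocks all five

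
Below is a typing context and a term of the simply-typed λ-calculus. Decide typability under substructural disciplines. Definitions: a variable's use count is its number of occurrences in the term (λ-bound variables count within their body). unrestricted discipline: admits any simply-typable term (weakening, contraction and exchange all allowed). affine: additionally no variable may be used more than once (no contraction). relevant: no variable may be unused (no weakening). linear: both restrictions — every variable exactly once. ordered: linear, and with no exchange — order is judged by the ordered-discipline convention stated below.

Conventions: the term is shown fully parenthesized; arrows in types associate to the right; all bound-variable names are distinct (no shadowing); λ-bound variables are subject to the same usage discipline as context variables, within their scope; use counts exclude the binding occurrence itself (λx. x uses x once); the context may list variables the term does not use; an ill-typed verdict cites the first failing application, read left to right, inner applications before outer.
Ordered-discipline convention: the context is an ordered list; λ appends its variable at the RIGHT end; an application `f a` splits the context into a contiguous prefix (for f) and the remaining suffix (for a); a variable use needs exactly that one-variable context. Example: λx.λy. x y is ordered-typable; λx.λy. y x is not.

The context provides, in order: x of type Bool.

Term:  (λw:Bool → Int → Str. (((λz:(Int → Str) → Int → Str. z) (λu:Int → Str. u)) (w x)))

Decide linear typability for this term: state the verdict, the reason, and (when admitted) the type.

yes — single use per variable (x, w, z, u); term : (Bool → Int → Str) → Int → Str
counts: x: 1×, w (bound): 1×, z (bound): 1×, u (bound): 1×
order of uses: z, u, w, x
typing: well-typed at (Bool → Int → Str) → Int → Str
across the five disciplines: ordered ✗ · linear ✓ · affine ✓ · relevant ✓ · unrestricted ✓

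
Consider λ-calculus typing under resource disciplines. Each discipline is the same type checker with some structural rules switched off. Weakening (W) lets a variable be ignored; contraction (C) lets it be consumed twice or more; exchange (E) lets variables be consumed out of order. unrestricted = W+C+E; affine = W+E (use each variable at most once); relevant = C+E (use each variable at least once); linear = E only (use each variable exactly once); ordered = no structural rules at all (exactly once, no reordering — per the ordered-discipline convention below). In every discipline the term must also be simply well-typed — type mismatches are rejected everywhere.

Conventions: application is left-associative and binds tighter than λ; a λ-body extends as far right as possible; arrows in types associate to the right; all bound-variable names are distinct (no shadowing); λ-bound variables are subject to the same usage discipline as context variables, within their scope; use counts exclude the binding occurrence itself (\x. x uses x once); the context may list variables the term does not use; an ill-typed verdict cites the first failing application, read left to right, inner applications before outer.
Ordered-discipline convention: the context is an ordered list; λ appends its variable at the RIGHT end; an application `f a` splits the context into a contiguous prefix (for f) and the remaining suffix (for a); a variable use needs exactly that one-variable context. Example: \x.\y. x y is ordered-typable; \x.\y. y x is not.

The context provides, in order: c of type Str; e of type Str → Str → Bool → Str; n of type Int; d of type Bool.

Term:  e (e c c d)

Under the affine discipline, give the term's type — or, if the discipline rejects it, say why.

not well-typed under affine — repeated use of c ×2, e ×2
usage: c ×2; e ×2; n ×0; d ×1
use order (left to right): e, e, c, c, d
typing: well-typed at Str → Bool → Str
per-discipline verdicts: ordered ✗; linear ✗; affine ✗; relevant ✗; unrestricted ✓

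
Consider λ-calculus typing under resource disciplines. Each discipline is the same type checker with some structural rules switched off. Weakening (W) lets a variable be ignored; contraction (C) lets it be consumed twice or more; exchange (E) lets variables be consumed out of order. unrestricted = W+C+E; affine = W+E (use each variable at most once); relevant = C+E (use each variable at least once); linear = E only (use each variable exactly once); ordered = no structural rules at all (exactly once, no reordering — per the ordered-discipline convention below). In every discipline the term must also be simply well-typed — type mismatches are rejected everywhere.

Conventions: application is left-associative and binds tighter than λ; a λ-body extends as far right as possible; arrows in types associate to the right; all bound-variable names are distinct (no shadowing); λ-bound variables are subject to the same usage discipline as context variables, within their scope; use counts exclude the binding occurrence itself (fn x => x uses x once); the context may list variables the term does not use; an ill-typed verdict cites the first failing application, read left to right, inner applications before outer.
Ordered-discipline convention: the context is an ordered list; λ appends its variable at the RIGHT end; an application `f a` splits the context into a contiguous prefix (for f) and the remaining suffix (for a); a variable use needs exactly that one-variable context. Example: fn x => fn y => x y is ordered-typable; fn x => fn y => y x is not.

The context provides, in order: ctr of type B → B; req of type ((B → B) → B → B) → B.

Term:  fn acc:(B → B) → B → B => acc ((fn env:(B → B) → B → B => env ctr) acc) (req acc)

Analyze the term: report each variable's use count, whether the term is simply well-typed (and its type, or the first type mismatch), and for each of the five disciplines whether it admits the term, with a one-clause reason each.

use counts: ctr=1; req=1; acc [bound]=3; env [bound]=1
use order (left to right): acc, env, ctr, acc, req, acc
typing: well-typed at ((B → B) → B → B) → B
ordered: ✗ — uses contraction: acc ×3
linear: ✗ — uses contraction: acc ×3
affine: ✗ — uses contraction: acc ×3
relevant: ✓ — at least one use each (ctr, req, acc, env)
unrestricted: ✓ — simply typable at ((B → B) → B → B) → B; W, C, E all held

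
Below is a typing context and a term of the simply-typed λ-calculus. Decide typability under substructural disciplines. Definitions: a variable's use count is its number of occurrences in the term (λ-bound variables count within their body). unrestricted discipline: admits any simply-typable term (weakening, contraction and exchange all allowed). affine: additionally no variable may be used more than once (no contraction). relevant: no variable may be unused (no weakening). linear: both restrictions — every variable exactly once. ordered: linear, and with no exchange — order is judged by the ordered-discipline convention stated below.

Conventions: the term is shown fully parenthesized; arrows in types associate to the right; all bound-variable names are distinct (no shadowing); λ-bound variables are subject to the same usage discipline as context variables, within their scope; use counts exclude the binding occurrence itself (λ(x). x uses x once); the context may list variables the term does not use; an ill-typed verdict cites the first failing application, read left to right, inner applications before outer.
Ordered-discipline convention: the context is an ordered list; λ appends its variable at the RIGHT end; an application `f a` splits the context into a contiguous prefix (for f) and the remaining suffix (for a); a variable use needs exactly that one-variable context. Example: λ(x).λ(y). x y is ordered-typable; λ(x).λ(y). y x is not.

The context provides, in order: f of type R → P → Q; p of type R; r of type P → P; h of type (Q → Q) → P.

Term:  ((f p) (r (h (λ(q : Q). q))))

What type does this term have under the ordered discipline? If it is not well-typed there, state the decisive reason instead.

term : Q
variable uses: f ×1; p ×1; r ×1; h ×1; q [bound] ×1
uses in reading order: f, p, r, h, q
typing: well-typed at Q
per-discipline verdicts: ordered ✓ · linear ✓ · affine ✓ · relevant ✓ · unrestricted ✓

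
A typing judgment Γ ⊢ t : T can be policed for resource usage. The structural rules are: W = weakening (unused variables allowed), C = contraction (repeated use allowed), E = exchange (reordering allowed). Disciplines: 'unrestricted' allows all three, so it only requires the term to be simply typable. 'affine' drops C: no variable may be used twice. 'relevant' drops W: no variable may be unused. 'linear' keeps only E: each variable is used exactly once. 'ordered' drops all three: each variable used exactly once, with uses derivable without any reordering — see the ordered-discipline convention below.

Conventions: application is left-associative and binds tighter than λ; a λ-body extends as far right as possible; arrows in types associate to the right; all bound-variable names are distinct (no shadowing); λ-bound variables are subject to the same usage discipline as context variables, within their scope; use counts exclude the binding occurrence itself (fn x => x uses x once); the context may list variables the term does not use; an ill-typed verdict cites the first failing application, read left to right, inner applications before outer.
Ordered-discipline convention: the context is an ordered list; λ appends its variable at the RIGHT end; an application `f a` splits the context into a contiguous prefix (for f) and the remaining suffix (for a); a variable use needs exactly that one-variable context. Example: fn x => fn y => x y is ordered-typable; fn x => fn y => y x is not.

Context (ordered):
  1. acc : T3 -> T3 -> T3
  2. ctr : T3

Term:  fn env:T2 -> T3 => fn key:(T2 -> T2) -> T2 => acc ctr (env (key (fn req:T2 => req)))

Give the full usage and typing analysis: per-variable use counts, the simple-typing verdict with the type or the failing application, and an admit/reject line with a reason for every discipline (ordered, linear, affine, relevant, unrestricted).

variable uses: acc: 1; ctr: 1; env [bound]: 1; key [bound]: 1; req [bound]: 1
use order (left to right): acc, ctr, env, key, req
typing: well-typed — term : (T2 -> T3) -> ((T2 -> T2) -> T2) -> T3
ordered ✓ (single-use (acc, ctr, env, key, req), ordered derivation ok)
linear ✓ (acc, ctr, env, key, req: one use apiece)
affine ✓ (at most one use each (acc, ctr, env, key, req))
relevant ✓ (every one of acc, ctr, env, key, req appears)
unrestricted ✓ (well-typed at (T2 -> T3) -> ((T2 -> T2) -> T2) -> T3; no restrictions here)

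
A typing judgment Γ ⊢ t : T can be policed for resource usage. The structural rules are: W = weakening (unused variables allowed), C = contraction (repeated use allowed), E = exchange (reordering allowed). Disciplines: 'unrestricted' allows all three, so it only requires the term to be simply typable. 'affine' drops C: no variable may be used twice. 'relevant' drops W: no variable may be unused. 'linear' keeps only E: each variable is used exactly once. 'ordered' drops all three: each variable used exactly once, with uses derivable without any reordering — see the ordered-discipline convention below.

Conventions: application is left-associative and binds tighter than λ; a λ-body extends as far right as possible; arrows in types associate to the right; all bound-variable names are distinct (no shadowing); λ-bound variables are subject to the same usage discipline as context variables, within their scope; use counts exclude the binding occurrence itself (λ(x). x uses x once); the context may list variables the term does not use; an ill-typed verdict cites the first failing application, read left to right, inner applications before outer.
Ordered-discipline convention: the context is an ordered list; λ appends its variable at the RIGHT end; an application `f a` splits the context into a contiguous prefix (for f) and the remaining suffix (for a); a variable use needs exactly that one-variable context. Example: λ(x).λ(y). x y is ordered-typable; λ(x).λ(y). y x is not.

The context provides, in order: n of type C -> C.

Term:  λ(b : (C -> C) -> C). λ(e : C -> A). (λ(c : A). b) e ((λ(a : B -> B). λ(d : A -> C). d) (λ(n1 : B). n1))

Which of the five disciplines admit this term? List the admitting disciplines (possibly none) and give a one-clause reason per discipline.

admitting disciplines: none
usage: n: 0×, b (bound): 1×, e (bound): 1×, c (bound): 0×, a (bound): 0×, d (bound): 1×, n1 (bound): 1×
use order (left to right): b, e, d, n1
typing: ill-typed: an argument C -> A mismatches the expected A
ordered: ✗, fails simple typing
linear: ✗, a type mismatch blocks all five
affine: ✗, the type mismatch rejects it
relevant: ✗, not simply typable
unrestricted: ✗, fails simple typing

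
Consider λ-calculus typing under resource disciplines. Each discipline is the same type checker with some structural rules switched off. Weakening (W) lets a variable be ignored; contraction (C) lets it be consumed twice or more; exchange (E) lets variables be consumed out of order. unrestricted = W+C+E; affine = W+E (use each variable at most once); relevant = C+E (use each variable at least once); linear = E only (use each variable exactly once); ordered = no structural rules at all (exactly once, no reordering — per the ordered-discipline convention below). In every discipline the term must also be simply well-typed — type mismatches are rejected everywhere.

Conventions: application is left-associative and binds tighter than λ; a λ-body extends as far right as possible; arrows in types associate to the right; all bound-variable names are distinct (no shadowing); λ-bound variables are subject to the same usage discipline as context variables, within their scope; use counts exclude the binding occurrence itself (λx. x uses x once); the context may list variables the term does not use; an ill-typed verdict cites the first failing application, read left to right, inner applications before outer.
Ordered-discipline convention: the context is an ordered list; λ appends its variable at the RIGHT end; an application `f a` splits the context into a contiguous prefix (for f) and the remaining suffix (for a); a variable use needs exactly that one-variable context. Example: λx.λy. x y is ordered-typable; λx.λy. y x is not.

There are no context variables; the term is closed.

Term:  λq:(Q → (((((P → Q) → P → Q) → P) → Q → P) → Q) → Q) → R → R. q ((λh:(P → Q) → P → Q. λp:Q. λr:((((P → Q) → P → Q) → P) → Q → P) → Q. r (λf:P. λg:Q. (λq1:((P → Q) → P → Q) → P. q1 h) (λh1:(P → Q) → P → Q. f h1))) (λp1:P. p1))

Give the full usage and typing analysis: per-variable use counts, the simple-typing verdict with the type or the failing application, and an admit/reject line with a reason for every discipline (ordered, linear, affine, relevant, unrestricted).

counts: q (λ-bound)=1; h (λ-bound)=1; p (λ-bound)=0; r (λ-bound)=1; f (λ-bound)=1; g (λ-bound)=0; q1 (λ-bound)=1; h1 (λ-bound)=1; p1 (λ-bound)=1
use order (left to right): q, r, q1, h, f, h1, p1
typing: ill-typed: non-function type P applied to an argument
ordered ✗ (not simply typable)
linear ✗ (fails simple typing)
affine ✗ (a type mismatch blocks all five)
relevant ✗ (the type mismatch rejects it)
unrestricted ✗ (not simply typable)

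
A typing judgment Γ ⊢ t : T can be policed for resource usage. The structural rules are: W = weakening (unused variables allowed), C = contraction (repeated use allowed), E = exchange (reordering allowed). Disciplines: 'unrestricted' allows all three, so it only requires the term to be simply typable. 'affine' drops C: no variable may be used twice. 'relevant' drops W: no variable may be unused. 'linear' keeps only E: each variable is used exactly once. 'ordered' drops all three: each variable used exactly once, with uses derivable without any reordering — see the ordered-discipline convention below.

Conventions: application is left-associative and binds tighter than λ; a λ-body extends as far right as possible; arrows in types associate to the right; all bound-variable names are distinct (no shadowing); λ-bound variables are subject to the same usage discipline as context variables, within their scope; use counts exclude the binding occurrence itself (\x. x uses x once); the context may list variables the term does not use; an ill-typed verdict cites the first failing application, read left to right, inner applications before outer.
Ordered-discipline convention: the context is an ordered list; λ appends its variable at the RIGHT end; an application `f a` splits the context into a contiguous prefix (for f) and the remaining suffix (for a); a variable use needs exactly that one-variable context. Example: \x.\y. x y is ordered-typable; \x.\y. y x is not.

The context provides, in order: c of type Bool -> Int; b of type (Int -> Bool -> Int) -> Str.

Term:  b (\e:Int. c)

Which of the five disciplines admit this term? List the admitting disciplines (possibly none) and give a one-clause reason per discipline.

admitted by: affine, unrestricted
usage: c ×1; b ×1; e (λ-bound) ×0
uses in reading order: b, c
typing: the term checks, with type Str
ordered: ✗, unused: e — weakening required
linear: ✗, unused: e — weakening required
affine: ✓, no duplicate uses among c, b, e
relevant: ✗, unused: e — weakening required
unrestricted: ✓, well-typed at Str; no restrictions here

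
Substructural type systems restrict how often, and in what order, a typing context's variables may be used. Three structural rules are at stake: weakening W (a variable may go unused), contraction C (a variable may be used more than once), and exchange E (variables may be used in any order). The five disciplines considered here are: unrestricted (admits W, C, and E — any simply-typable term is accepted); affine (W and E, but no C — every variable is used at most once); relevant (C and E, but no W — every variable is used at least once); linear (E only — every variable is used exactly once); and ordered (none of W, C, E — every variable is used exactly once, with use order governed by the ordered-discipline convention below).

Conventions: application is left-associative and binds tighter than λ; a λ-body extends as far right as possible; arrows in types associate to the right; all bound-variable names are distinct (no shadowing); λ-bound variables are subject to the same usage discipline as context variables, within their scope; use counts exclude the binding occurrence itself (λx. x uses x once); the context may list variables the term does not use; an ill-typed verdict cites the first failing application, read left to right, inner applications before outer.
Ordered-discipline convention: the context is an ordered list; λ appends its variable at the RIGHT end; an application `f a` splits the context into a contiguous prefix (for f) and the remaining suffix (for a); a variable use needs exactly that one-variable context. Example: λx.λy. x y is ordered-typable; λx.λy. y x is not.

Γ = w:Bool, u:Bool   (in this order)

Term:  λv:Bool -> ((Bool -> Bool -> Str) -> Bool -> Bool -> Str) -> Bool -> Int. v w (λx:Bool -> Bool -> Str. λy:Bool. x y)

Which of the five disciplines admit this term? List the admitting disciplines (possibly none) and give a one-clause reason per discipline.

admitted in: affine, unrestricted
usage: w ×1; u ×0; v (bound) ×1; x (bound) ×1; y (bound) ×1
uses in reading order: v, w, x, y
typing: the term checks, with type (Bool -> ((Bool -> Bool -> Str) -> Bool -> Bool -> Str) -> Bool -> Int) -> Bool -> Int
ordered: ✗ — needs weakening: u unused
linear: ✗ — needs weakening: u unused
affine: ✓ — none of w, u, v, x, y used more than once
relevant: ✗ — needs weakening: u unused
unrestricted: ✓ — simply typable at (Bool -> ((Bool -> Bool -> Str) -> Bool -> Bool -> Str) -> Bool -> Int) -> Bool -> Int; W, C, E all held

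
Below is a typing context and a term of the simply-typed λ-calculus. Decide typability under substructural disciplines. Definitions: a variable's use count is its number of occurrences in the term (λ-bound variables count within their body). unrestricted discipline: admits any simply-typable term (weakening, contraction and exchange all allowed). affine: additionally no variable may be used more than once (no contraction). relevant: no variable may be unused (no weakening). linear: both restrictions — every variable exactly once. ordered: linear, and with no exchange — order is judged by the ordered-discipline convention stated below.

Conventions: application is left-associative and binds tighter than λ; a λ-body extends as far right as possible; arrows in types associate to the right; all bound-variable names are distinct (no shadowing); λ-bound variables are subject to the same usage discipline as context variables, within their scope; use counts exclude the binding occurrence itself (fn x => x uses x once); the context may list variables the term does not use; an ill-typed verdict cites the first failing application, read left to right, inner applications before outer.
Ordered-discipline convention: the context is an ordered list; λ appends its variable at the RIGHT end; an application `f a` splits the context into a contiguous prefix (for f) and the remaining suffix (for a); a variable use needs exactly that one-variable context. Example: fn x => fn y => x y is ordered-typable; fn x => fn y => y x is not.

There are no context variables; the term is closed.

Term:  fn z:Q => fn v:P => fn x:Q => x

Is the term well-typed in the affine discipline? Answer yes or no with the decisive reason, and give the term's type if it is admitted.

yes — at most one use each (z, v, x); term : Q → P → Q → Q
use counts: z (λ-bound): 0×, v (λ-bound): 0×, x (λ-bound): 1×
left-to-right use order: x
typing: well-typed at Q → P → Q → Q
per-discipline verdicts: ordered ✗; linear ✗; affine ✓; relevant ✗; unrestricted ✓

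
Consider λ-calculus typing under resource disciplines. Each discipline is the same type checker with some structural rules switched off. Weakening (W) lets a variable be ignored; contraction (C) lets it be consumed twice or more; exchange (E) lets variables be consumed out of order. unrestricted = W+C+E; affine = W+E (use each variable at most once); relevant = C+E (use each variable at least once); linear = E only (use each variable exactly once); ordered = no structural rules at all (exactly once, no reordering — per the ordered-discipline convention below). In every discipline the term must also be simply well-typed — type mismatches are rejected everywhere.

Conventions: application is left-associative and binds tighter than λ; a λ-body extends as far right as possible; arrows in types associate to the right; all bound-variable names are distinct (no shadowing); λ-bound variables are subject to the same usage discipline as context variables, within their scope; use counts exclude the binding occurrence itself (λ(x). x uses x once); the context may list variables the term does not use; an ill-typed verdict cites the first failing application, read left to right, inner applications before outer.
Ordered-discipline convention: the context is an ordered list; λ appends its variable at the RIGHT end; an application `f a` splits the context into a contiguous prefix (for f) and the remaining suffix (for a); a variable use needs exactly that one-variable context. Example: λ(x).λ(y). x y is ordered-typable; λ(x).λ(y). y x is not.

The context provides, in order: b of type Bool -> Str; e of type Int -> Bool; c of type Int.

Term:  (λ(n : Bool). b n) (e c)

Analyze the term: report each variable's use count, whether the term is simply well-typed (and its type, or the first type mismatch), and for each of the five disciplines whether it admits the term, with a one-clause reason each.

usage: b=1, e=1, c=1, n (λ-bound)=1
order of uses: b, n, e, c
typing: well-typed — term : Str
ordered ✓ (b, e, c, n: once each, no exchange needed)
linear ✓ (b, e, c, n: one use apiece)
affine ✓ (at most one use each (b, e, c, n))
relevant ✓ (b, e, c, n: all used, weakening unneeded)
unrestricted ✓ (type-checks (Str) and nothing is barred)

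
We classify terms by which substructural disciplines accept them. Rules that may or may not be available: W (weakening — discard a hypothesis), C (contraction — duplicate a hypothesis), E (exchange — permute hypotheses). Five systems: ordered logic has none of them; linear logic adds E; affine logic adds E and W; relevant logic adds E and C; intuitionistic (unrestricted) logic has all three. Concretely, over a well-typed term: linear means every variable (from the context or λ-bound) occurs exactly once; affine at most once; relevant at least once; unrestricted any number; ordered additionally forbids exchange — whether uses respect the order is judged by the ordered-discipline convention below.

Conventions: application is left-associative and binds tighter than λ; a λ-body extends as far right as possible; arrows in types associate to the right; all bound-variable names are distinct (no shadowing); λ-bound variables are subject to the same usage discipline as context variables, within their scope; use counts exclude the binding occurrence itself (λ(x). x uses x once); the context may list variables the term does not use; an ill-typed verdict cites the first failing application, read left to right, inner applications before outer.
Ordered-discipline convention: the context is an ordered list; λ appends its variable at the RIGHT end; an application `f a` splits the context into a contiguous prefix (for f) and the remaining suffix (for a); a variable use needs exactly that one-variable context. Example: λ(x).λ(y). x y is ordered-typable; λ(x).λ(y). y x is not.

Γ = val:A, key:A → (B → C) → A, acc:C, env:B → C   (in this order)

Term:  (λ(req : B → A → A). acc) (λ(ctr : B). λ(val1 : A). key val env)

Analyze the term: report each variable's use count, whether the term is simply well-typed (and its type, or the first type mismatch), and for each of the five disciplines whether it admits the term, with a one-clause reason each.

variable uses: val: 1×, key: 1×, acc: 1×, env: 1×, req (bound): 0×, ctr (bound): 0×, val1 (bound): 0×
order of uses: acc, key, val, env
typing: well-typed at C
ordered ✗ (needs weakening: req, ctr, val1 unused)
linear ✗ (needs weakening: req, ctr, val1 unused)
affine ✓ (val, key, acc, env, req, ctr, val1: no repeats, contraction unneeded)
relevant ✗ (needs weakening: req, ctr, val1 unused)
unrestricted ✓ (type-checks (C) and nothing is barred)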